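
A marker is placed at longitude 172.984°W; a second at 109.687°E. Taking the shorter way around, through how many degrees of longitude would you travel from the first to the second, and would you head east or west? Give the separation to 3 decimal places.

77.329° west

Raw difference: 109.687 − -172.984 = 282.671°.
Normalise into (−180°, 180°]: 282.671° − 360° = -77.329°.
Negative ⇒ the second point lies to the west; separation 77.329°.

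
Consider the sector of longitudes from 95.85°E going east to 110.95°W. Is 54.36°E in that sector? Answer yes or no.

No

Band width going east from +95.85° to -110.95°: ((-110.95 − 95.85) mod 360) = 153.20°.
Offset of +54.36° east of the west edge: ((54.36 − 95.85) mod 360) = 318.51°.
318.51° > 153.20° ⇒ outside.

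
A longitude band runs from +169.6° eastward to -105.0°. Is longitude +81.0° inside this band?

Band width going east from +169.6° to -105.0°: ((-105.0 − 169.6) mod 360) = 85.4°.
Offset of +81.0° east of the west edge: ((81.0 − 169.6) mod 360) = 271.4°.
271.4° > 85.4° ⇒ outside.

No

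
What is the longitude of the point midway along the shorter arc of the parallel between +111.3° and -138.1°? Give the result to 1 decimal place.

+166.6°

Signed shortest Δλ from +111.3° to -138.1° is +110.6°.
Midpoint longitude = +111.3° + (+110.6°)/2 = +111.3° + 55.3° = +166.6°.
(The naïve average (+111.3 + -138.1)/2 = -13.4° is on the wrong side of the globe.)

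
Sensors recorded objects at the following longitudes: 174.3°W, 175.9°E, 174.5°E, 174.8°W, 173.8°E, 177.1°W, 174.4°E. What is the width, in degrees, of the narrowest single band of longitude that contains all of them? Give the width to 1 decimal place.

Sort the longitudes: -177.1°, -174.8°, -174.3°, +173.8°, +174.4°, +174.5°, +175.9°.
Eastward gaps between consecutive values (wrapping around): 2.3°, 0.5°, 348.1°, 0.6°, 0.1°, 1.4°, 7.0°.
Largest gap = 348.1° ⇒ minimal covering band is its complement: 360° − 348.1° = 11.9°.
Band runs from +173.8° eastward to -174.3°, crossing the antimeridian.

11.9°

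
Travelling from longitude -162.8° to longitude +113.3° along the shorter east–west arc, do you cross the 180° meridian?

Naïve |113.3 − -162.8| = 276.1° > 180°, so the shorter arc goes the other way round — across 180°.
Signed shortest Δλ = ((113.3 − -162.8 + 180) mod 360) − 180 = -83.9°.
Going west by 83.9° from -162.8° passes through 180° before reaching +113.3°.

Yes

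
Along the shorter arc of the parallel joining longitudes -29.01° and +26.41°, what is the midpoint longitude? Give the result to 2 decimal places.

-1.30°

Signed shortest Δλ from -29.01° to +26.41° is +55.42°.
Midpoint longitude = -29.01° + (+55.42°)/2 = -29.01° + 27.71° = -1.30°.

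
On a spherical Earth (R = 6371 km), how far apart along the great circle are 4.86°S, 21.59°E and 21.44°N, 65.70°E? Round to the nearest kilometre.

Δλ = 65.70 − 21.59 = 44.11°.
Δφ = 21.44 − -4.86 = 26.30°.
a = sin²(Δφ/2) + cos φ₁ · cos φ₂ · sin²(Δλ/2) = 0.182526.
c = 2·atan2(√a, √(1−a)) = 0.88285 rad → d = 6371·c ≈ 5624.66 km.

5625 km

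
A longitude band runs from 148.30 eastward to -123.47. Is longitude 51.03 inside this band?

No

Band width going east from +148.30° to -123.47°: ((-123.47 − 148.30) mod 360) = 88.23°.
Offset of +51.03° east of the west edge: ((51.03 − 148.30) mod 360) = 262.73°.
262.73° > 88.23° ⇒ outside.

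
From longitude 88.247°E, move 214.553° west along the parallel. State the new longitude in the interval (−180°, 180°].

Start at +88.247°; shift −214.553° → -126.306°.
-126.306° already lies in (−180°, 180°].

126.306°W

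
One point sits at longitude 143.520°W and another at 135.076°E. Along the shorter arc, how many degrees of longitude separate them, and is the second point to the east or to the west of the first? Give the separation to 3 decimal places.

Raw difference: 135.076 − -143.520 = 278.596°.
Normalise into (−180°, 180°]: 278.596° − 360° = -81.404°.
Negative ⇒ the second point lies to the west; separation 81.404°.

81.404° west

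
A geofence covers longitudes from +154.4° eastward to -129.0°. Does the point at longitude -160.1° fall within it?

Band width going east from +154.4° to -129.0°: ((-129.0 − 154.4) mod 360) = 76.6°.
Offset of -160.1° east of the west edge: ((-160.1 − 154.4) mod 360) = 45.5°.
45.5° ≤ 76.6° ⇒ inside.

Yes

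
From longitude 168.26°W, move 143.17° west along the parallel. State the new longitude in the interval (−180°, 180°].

Start at -168.26°; shift −143.17° → -311.43°.
-311.43° lies outside (−180°, 180°]; add 360° → +48.57°.

48.57°E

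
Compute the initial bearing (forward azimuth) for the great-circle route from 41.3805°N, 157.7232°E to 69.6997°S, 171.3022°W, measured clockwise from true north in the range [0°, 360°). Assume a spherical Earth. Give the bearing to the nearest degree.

169°

Δλ = -171.3022 − 157.7232 = -329.0254°; wrapped into (−180°, 180°]: 30.9746°.
θ = atan2( sin Δλ · cos φ₂ , cos φ₁ · sin φ₂ − sin φ₁ · cos φ₂ · cos Δλ )
  = atan2(0.17856, -0.90037) = 168.783° → normalised to [0°, 360°): 168.783°.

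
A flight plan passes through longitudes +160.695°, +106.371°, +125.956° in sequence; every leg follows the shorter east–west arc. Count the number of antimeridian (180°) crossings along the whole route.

0

Leg 1: +160.695° → +106.371°, shortest Δλ = -54.324° (west) — does not cross 180°.
Leg 2: +106.371° → +125.956°, shortest Δλ = 19.585° (east) — does not cross 180°.
Total crossings: 0.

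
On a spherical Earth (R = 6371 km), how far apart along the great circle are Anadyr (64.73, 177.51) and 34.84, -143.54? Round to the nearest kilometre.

4214 km

Δλ = -143.54 − 177.51 = -321.05°; wrapped into (−180°, 180°]: 38.95°.
Δφ = 34.84 − 64.73 = -29.89°.
a = sin²(Δφ/2) + cos φ₁ · cos φ₂ · sin²(Δλ/2) = 0.105452.
c = 2·atan2(√a, √(1−a)) = 0.66146 rad → d = 6371·c ≈ 4214.17 km.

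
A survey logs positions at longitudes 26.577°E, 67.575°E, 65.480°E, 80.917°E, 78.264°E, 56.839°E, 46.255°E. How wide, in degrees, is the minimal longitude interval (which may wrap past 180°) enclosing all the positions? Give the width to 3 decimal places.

Sort the longitudes: +26.577°, +46.255°, +56.839°, +65.480°, +67.575°, +78.264°, +80.917°.
Eastward gaps between consecutive values (wrapping around): 19.678°, 10.584°, 8.641°, 2.095°, 10.689°, 2.653°, 305.660°.
Largest gap = 305.660° ⇒ minimal covering band is its complement: 360° − 305.660° = 54.340°.
Band runs from +26.577° eastward to +80.917°.

54.340°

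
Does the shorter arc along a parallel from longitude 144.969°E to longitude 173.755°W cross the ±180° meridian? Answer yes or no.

Yes

Naïve |-173.755 − 144.969| = 318.724° > 180°, so the shorter arc goes the other way round — across 180°.
Signed shortest Δλ = ((-173.755 − 144.969 + 180) mod 360) − 180 = 41.276°.
Going east by 41.276° from +144.969° passes through 180° before reaching -173.755°.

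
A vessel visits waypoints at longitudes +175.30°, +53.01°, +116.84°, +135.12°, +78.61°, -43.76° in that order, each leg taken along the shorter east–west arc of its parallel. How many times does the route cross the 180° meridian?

Leg 1: +175.30° → +53.01°, shortest Δλ = -122.29° (west) — does not cross 180°.
Leg 2: +53.01° → +116.84°, shortest Δλ = 63.83° (east) — does not cross 180°.
Leg 3: +116.84° → +135.12°, shortest Δλ = 18.28° (east) — does not cross 180°.
Leg 4: +135.12° → +78.61°, shortest Δλ = -56.51° (west) — does not cross 180°.
Leg 5: +78.61° → -43.76°, shortest Δλ = -122.37° (west) — does not cross 180°.
Total crossings: 0.

0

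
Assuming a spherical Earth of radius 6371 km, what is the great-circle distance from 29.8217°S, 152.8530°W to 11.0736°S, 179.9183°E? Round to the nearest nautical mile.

1892 nmi

Δλ = 179.9183 − -152.8530 = 332.7713°; wrapped into (−180°, 180°]: -27.2287°.
Δφ = -11.0736 − -29.8217 = 18.7481°.
a = sin²(Δφ/2) + cos φ₁ · cos φ₂ · sin²(Δλ/2) = 0.073704.
c = 2·atan2(√a, √(1−a)) = 0.54987 rad → d = 6371·c ≈ 3503.23 km ≈ 1891.59 nmi.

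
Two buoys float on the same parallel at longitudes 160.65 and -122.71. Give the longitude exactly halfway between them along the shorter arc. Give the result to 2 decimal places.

Signed shortest Δλ from +160.65° to -122.71° is +76.64°.
Midpoint longitude = +160.65° + (+76.64°)/2 = +160.65° + 38.32° = +198.97°.
Normalise into (−180°, 180°]: -161.03°.
(The naïve average (+160.65 + -122.71)/2 = 18.97° is on the wrong side of the globe.)

-161.03°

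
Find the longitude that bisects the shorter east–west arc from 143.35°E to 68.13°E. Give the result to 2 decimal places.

105.74°E

Signed shortest Δλ from +143.35° to +68.13° is -75.22°.
Midpoint longitude = +143.35° + (-75.22°)/2 = +143.35° − 37.61° = +105.74°.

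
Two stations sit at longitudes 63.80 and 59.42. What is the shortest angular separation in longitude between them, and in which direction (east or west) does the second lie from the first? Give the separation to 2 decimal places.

4.38° west

Raw difference: 59.42 − 63.80 = -4.38°.
Normalise into (−180°, 180°]: -4.38° stays -4.38°.
Negative ⇒ the second point lies to the west; separation 4.38°.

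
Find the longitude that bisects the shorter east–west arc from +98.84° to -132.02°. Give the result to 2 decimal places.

Signed shortest Δλ from +98.84° to -132.02° is +129.14°.
Midpoint longitude = +98.84° + (+129.14°)/2 = +98.84° + 64.57° = +163.41°.
(The naïve average (+98.84 + -132.02)/2 = -16.59° is on the wrong side of the globe.)

+163.41°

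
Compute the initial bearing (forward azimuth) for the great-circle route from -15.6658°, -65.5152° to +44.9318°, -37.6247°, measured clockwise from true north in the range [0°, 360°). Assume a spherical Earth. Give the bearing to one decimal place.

Δλ = -37.6247 − -65.5152 = 27.8905°.
θ = atan2( sin Δλ · cos φ₂ , cos φ₁ · sin φ₂ − sin φ₁ · cos φ₂ · cos Δλ )
  = atan2(0.33117, 0.84899) = 21.309° → normalised to [0°, 360°): 21.309°.

21.3°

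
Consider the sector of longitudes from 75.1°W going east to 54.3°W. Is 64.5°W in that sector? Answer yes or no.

Yes

Band width going east from -75.1° to -54.3°: ((-54.3 − -75.1) mod 360) = 20.8°.
Offset of -64.5° east of the west edge: ((-64.5 − -75.1) mod 360) = 10.6°.
10.6° ≤ 20.8° ⇒ inside.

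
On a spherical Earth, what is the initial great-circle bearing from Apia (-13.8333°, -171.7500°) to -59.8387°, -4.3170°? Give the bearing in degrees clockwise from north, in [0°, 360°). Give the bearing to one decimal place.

Δλ = -4.3170 − -171.7500 = 167.4330°.
θ = atan2( sin Δλ · cos φ₂ , cos φ₁ · sin φ₂ − sin φ₁ · cos φ₂ · cos Δλ )
  = atan2(0.10932, -0.95679) = 173.482° → normalised to [0°, 360°): 173.482°.

173.5°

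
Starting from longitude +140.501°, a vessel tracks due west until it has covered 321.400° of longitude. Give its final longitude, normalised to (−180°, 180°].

+179.101°

Start at +140.501°; shift −321.400° → -180.899°.
-180.899° lies outside (−180°, 180°]; add 360° → +179.101°.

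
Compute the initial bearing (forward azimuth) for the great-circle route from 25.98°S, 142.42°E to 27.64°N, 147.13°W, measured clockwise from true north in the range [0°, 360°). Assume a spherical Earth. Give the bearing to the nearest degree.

57°

Δλ = -147.13 − 142.42 = -289.55°; wrapped into (−180°, 180°]: 70.45°.
θ = atan2( sin Δλ · cos φ₂ , cos φ₁ · sin φ₂ − sin φ₁ · cos φ₂ · cos Δλ )
  = atan2(0.83481, 0.54689) = 56.771° → normalised to [0°, 360°): 56.771°.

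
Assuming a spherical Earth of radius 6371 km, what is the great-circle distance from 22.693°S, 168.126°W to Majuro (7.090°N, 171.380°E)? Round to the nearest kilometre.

3993 km

Δλ = 171.380 − -168.126 = 339.506°; wrapped into (−180°, 180°]: -20.494°.
Δφ = 7.090 − -22.693 = 29.783°.
a = sin²(Δφ/2) + cos φ₁ · cos φ₂ · sin²(Δλ/2) = 0.095016.
c = 2·atan2(√a, √(1−a)) = 0.62670 rad → d = 6371·c ≈ 3992.70 km.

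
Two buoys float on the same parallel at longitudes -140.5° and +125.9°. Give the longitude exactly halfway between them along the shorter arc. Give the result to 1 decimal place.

Signed shortest Δλ from -140.5° to +125.9° is -93.6°.
Midpoint longitude = -140.5° + (-93.6°)/2 = -140.5° − 46.8° = -187.3°.
Normalise into (−180°, 180°]: +172.7°.
(The naïve average (-140.5 + +125.9)/2 = -7.3° is on the wrong side of the globe.)

+172.7°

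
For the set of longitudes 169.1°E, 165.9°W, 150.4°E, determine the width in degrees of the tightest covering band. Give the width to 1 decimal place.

43.7°

Sort the longitudes: -165.9°, +150.4°, +169.1°.
Eastward gaps between consecutive values (wrapping around): 316.3°, 18.7°, 25.0°.
Largest gap = 316.3° ⇒ minimal covering band is its complement: 360° − 316.3° = 43.7°.
Band runs from +150.4° eastward to -165.9°, crossing the antimeridian.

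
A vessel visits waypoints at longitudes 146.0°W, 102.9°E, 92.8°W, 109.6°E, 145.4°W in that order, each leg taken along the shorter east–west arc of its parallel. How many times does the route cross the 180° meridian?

4

Leg 1: -146.0° → +102.9°, shortest Δλ = -111.1° (west) — crosses 180°.
Leg 2: +102.9° → -92.8°, shortest Δλ = 164.3° (east) — crosses 180°.
Leg 3: -92.8° → +109.6°, shortest Δλ = -157.6° (west) — crosses 180°.
Leg 4: +109.6° → -145.4°, shortest Δλ = 105.0° (east) — crosses 180°.
Total crossings: 4.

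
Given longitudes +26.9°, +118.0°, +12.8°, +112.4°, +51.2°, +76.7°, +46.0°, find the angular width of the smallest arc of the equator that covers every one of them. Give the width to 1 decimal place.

105.2°

Sort the longitudes: +12.8°, +26.9°, +46.0°, +51.2°, +76.7°, +112.4°, +118.0°.
Eastward gaps between consecutive values (wrapping around): 14.1°, 19.1°, 5.2°, 25.5°, 35.7°, 5.6°, 254.8°.
Largest gap = 254.8° ⇒ minimal covering band is its complement: 360° − 254.8° = 105.2°.
Band runs from +12.8° eastward to +118.0°.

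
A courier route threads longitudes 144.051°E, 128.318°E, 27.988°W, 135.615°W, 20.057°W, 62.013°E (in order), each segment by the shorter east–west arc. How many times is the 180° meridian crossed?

Leg 1: +144.051° → +128.318°, shortest Δλ = -15.733° (west) — does not cross 180°.
Leg 2: +128.318° → -27.988°, shortest Δλ = -156.306° (west) — does not cross 180°.
Leg 3: -27.988° → -135.615°, shortest Δλ = -107.627° (west) — does not cross 180°.
Leg 4: -135.615° → -20.057°, shortest Δλ = 115.558° (east) — does not cross 180°.
Leg 5: -20.057° → +62.013°, shortest Δλ = 82.07° (east) — does not cross 180°.
Total crossings: 0.

0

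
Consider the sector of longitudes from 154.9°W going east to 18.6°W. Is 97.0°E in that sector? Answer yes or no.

Band width going east from -154.9° to -18.6°: ((-18.6 − -154.9) mod 360) = 136.3°.
Offset of +97.0° east of the west edge: ((97.0 − -154.9) mod 360) = 251.9°.
251.9° > 136.3° ⇒ outside.

No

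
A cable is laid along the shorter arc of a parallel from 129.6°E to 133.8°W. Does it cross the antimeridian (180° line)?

Yes

Naïve |-133.8 − 129.6| = 263.4° > 180°, so the shorter arc goes the other way round — across 180°.
Signed shortest Δλ = ((-133.8 − 129.6 + 180) mod 360) − 180 = 96.6°.
Going east by 96.6° from +129.6° passes through 180° before reaching -133.8°.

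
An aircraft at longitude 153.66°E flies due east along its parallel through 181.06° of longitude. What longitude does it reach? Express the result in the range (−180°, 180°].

Start at +153.66°; shift +181.06° → +334.72°.
+334.72° lies outside (−180°, 180°]; subtract 360° → -25.28°.

25.28°W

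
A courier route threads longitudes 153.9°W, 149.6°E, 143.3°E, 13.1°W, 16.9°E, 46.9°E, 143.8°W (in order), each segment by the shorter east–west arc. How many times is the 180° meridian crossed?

2

Leg 1: -153.9° → +149.6°, shortest Δλ = -56.5° (west) — crosses 180°.
Leg 2: +149.6° → +143.3°, shortest Δλ = -6.3° (west) — does not cross 180°.
Leg 3: +143.3° → -13.1°, shortest Δλ = -156.4° (west) — does not cross 180°.
Leg 4: -13.1° → +16.9°, shortest Δλ = 30.0° (east) — does not cross 180°.
Leg 5: +16.9° → +46.9°, shortest Δλ = 30.0° (east) — does not cross 180°.
Leg 6: +46.9° → -143.8°, shortest Δλ = 169.3° (east) — crosses 180°.
Total crossings: 2.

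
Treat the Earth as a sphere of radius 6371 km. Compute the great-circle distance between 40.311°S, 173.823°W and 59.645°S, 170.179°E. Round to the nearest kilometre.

Δλ = 170.179 − -173.823 = 344.002°; wrapped into (−180°, 180°]: -15.998°.
Δφ = -59.645 − -40.311 = -19.334°.
a = sin²(Δφ/2) + cos φ₁ · cos φ₂ · sin²(Δλ/2) = 0.035660.
c = 2·atan2(√a, √(1−a)) = 0.37996 rad → d = 6371·c ≈ 2420.71 km.

2421 km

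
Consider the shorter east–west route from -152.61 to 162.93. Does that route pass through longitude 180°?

Naïve |162.93 − -152.61| = 315.54° > 180°, so the shorter arc goes the other way round — across 180°.
Signed shortest Δλ = ((162.93 − -152.61 + 180) mod 360) − 180 = -44.46°.
Going west by 44.46° from -152.61° passes through 180° before reaching +162.93°.

Yes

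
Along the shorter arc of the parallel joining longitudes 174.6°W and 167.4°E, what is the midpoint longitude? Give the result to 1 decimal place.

Signed shortest Δλ from -174.6° to +167.4° is -18.0°.
Midpoint longitude = -174.6° + (-18.0°)/2 = -174.6° − 9.0° = -183.6°.
Normalise into (−180°, 180°]: +176.4°.
(The naïve average (-174.6 + +167.4)/2 = -3.6° is on the wrong side of the globe.)

176.4°E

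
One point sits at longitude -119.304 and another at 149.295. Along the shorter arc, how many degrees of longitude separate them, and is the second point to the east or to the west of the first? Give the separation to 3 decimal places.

Raw difference: 149.295 − -119.304 = 268.599°.
Normalise into (−180°, 180°]: 268.599° − 360° = -91.401°.
Negative ⇒ the second point lies to the west; separation 91.401°.

91.401° west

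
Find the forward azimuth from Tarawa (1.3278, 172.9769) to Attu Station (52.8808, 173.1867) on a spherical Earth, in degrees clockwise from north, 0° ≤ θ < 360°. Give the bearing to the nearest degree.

Δλ = 173.1867 − 172.9769 = 0.2098°.
θ = atan2( sin Δλ · cos φ₂ , cos φ₁ · sin φ₂ − sin φ₁ · cos φ₂ · cos Δλ )
  = atan2(0.00221, 0.78318) = 0.162° → normalised to [0°, 360°): 0.162°.

0°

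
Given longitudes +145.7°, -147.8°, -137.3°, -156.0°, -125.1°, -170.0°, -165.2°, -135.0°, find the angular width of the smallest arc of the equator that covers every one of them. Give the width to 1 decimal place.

Sort the longitudes: -170.0°, -165.2°, -156.0°, -147.8°, -137.3°, -135.0°, -125.1°, +145.7°.
Eastward gaps between consecutive values (wrapping around): 4.8°, 9.2°, 8.2°, 10.5°, 2.3°, 9.9°, 270.8°, 44.3°.
Largest gap = 270.8° ⇒ minimal covering band is its complement: 360° − 270.8° = 89.2°.
Band runs from +145.7° eastward to -125.1°, crossing the antimeridian.

89.2°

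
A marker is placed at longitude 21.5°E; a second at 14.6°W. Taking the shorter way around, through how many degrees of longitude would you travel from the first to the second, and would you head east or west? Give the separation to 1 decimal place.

Raw difference: -14.6 − 21.5 = -36.1°.
Normalise into (−180°, 180°]: -36.1° stays -36.1°.
Negative ⇒ the second point lies to the west; separation 36.1°.

36.1° west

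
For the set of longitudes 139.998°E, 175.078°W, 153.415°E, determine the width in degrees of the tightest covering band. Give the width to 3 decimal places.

Sort the longitudes: -175.078°, +139.998°, +153.415°.
Eastward gaps between consecutive values (wrapping around): 315.076°, 13.417°, 31.507°.
Largest gap = 315.076° ⇒ minimal covering band is its complement: 360° − 315.076° = 44.924°.
Band runs from +139.998° eastward to -175.078°, crossing the antimeridian.

44.924°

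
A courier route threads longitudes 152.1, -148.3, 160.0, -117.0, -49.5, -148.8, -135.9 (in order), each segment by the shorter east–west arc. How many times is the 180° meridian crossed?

3

Leg 1: +152.1° → -148.3°, shortest Δλ = 59.6° (east) — crosses 180°.
Leg 2: -148.3° → +160.0°, shortest Δλ = -51.7° (west) — crosses 180°.
Leg 3: +160.0° → -117.0°, shortest Δλ = 83.0° (east) — crosses 180°.
Leg 4: -117.0° → -49.5°, shortest Δλ = 67.5° (east) — does not cross 180°.
Leg 5: -49.5° → -148.8°, shortest Δλ = -99.3° (west) — does not cross 180°.
Leg 6: -148.8° → -135.9°, shortest Δλ = 12.9° (east) — does not cross 180°.
Total crossings: 3.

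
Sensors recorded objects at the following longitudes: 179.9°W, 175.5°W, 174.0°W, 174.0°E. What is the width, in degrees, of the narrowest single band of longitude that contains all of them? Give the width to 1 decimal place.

12.0°

Sort the longitudes: -179.9°, -175.5°, -174.0°, +174.0°.
Eastward gaps between consecutive values (wrapping around): 4.4°, 1.5°, 348.0°, 6.1°.
Largest gap = 348.0° ⇒ minimal covering band is its complement: 360° − 348.0° = 12.0°.
Band runs from +174.0° eastward to -174.0°, crossing the antimeridian.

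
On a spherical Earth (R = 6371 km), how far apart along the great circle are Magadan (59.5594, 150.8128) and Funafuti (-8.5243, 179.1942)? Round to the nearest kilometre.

7979 km

Δλ = 179.1942 − 150.8128 = 28.3814°.
Δφ = -8.5243 − 59.5594 = -68.0837°.
a = sin²(Δφ/2) + cos φ₁ · cos φ₂ · sin²(Δλ/2) = 0.343486.
c = 2·atan2(√a, √(1−a)) = 1.25242 rad → d = 6371·c ≈ 7979.15 km.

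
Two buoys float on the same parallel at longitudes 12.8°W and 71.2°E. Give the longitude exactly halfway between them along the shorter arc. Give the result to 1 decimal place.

29.2°E

Signed shortest Δλ from -12.8° to +71.2° is +84.0°.
Midpoint longitude = -12.8° + (+84.0°)/2 = -12.8° + 42.0° = +29.2°.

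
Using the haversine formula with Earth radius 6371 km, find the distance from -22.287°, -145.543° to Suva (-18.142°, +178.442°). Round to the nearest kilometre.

Δλ = 178.442 − -145.543 = 323.985°; wrapped into (−180°, 180°]: -36.015°.
Δφ = -18.142 − -22.287 = 4.145°.
a = sin²(Δφ/2) + cos φ₁ · cos φ₂ · sin²(Δλ/2) = 0.085341.
c = 2·atan2(√a, √(1−a)) = 0.59291 rad → d = 6371·c ≈ 3777.43 km.

3777 km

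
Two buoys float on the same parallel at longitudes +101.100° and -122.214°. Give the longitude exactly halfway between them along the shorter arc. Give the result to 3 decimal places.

Signed shortest Δλ from +101.100° to -122.214° is +136.686°.
Midpoint longitude = +101.100° + (+136.686°)/2 = +101.100° + 68.343° = +169.443°.
(The naïve average (+101.100 + -122.214)/2 = -10.557° is on the wrong side of the globe.)

+169.443°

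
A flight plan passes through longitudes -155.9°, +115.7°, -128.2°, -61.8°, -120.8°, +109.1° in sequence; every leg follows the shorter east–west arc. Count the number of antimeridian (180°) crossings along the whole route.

Leg 1: -155.9° → +115.7°, shortest Δλ = -88.4° (west) — crosses 180°.
Leg 2: +115.7° → -128.2°, shortest Δλ = 116.1° (east) — crosses 180°.
Leg 3: -128.2° → -61.8°, shortest Δλ = 66.4° (east) — does not cross 180°.
Leg 4: -61.8° → -120.8°, shortest Δλ = -59.0° (west) — does not cross 180°.
Leg 5: -120.8° → +109.1°, shortest Δλ = -130.1° (west) — crosses 180°.
Total crossings: 3.

3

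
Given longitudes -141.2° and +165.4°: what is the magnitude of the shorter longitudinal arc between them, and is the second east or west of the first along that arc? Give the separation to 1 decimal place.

Raw difference: 165.4 − -141.2 = 306.6°.
Normalise into (−180°, 180°]: 306.6° − 360° = -53.4°.
Negative ⇒ the second point lies to the west; separation 53.4°.

53.4° west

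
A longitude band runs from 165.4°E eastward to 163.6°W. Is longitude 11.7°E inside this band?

No

Band width going east from +165.4° to -163.6°: ((-163.6 − 165.4) mod 360) = 31.0°.
Offset of +11.7° east of the west edge: ((11.7 − 165.4) mod 360) = 206.3°.
206.3° > 31.0° ⇒ outside.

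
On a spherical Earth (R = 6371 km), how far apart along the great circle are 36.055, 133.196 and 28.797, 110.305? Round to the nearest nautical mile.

Δλ = 110.305 − 133.196 = -22.891°.
Δφ = 28.797 − 36.055 = -7.258°.
a = sin²(Δφ/2) + cos φ₁ · cos φ₂ · sin²(Δλ/2) = 0.031904.
c = 2·atan2(√a, √(1−a)) = 0.35916 rad → d = 6371·c ≈ 2288.20 km ≈ 1235.53 nmi.

1236 nmi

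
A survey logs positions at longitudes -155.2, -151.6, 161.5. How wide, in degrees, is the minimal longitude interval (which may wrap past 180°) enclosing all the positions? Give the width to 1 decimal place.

46.9°

Sort the longitudes: -155.2°, -151.6°, +161.5°.
Eastward gaps between consecutive values (wrapping around): 3.6°, 313.1°, 43.3°.
Largest gap = 313.1° ⇒ minimal covering band is its complement: 360° − 313.1° = 46.9°.
Band runs from +161.5° eastward to -151.6°, crossing the antimeridian.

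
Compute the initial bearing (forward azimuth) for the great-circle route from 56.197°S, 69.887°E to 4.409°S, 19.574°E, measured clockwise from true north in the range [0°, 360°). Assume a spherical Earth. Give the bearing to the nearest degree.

302°

Δλ = 19.574 − 69.887 = -50.313°.
θ = atan2( sin Δλ · cos φ₂ , cos φ₁ · sin φ₂ − sin φ₁ · cos φ₂ · cos Δλ )
  = atan2(-0.76727, 0.48630) = -57.633° → normalised to [0°, 360°): 302.367°.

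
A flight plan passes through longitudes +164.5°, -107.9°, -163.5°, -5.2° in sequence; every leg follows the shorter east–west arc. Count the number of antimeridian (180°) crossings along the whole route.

Leg 1: +164.5° → -107.9°, shortest Δλ = 87.6° (east) — crosses 180°.
Leg 2: -107.9° → -163.5°, shortest Δλ = -55.6° (west) — does not cross 180°.
Leg 3: -163.5° → -5.2°, shortest Δλ = 158.3° (east) — does not cross 180°.
Total crossings: 1.

1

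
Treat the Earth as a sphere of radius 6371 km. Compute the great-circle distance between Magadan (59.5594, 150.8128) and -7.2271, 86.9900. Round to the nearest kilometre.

9284 km

Δλ = 86.9900 − 150.8128 = -63.8228°.
Δφ = -7.2271 − 59.5594 = -66.7865°.
a = sin²(Δφ/2) + cos φ₁ · cos φ₂ · sin²(Δλ/2) = 0.443366.
c = 2·atan2(√a, √(1−a)) = 1.45728 rad → d = 6371·c ≈ 9284.36 km.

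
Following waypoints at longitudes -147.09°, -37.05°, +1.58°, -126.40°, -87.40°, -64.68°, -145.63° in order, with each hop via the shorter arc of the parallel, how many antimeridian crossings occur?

Leg 1: -147.09° → -37.05°, shortest Δλ = 110.04° (east) — does not cross 180°.
Leg 2: -37.05° → +1.58°, shortest Δλ = 38.63° (east) — does not cross 180°.
Leg 3: +1.58° → -126.40°, shortest Δλ = -127.98° (west) — does not cross 180°.
Leg 4: -126.40° → -87.40°, shortest Δλ = 39.0° (east) — does not cross 180°.
Leg 5: -87.40° → -64.68°, shortest Δλ = 22.72° (east) — does not cross 180°.
Leg 6: -64.68° → -145.63°, shortest Δλ = -80.95° (west) — does not cross 180°.
Total crossings: 0.

0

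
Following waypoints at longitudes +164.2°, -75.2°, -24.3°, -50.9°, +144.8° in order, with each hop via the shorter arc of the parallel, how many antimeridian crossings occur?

2

Leg 1: +164.2° → -75.2°, shortest Δλ = 120.6° (east) — crosses 180°.
Leg 2: -75.2° → -24.3°, shortest Δλ = 50.9° (east) — does not cross 180°.
Leg 3: -24.3° → -50.9°, shortest Δλ = -26.6° (west) — does not cross 180°.
Leg 4: -50.9° → +144.8°, shortest Δλ = -164.3° (west) — crosses 180°.
Total crossings: 2.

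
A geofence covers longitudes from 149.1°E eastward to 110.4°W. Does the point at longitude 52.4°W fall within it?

Band width going east from +149.1° to -110.4°: ((-110.4 − 149.1) mod 360) = 100.5°.
Offset of -52.4° east of the west edge: ((-52.4 − 149.1) mod 360) = 158.5°.
158.5° > 100.5° ⇒ outside.

No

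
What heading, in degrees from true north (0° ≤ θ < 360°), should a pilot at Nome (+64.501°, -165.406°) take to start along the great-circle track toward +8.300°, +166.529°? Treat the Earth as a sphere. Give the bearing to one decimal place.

212.7°

Δλ = 166.529 − -165.406 = 331.935°; wrapped into (−180°, 180°]: -28.065°.
θ = atan2( sin Δλ · cos φ₂ , cos φ₁ · sin φ₂ − sin φ₁ · cos φ₂ · cos Δλ )
  = atan2(-0.46555, -0.72597) = -147.329° → normalised to [0°, 360°): 212.671°.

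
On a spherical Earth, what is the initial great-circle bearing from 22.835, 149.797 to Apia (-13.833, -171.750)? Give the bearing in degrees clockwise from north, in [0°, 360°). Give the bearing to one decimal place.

Δλ = -171.750 − 149.797 = -321.547°; wrapped into (−180°, 180°]: 38.453°.
θ = atan2( sin Δλ · cos φ₂ , cos φ₁ · sin φ₂ − sin φ₁ · cos φ₂ · cos Δλ )
  = atan2(0.60384, -0.51545) = 130.485° → normalised to [0°, 360°): 130.485°.

130.5°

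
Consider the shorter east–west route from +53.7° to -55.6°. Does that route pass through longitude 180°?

No

Signed shortest Δλ = ((-55.6 − 53.7 + 180) mod 360) − 180 = -109.3°.
Going west by 109.3° from +53.7° reaches -55.6° without touching 180°.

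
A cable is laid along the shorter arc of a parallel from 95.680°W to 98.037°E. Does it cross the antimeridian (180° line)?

Naïve |98.037 − -95.680| = 193.717° > 180°, so the shorter arc goes the other way round — across 180°.
Signed shortest Δλ = ((98.037 − -95.680 + 180) mod 360) − 180 = -166.283°.
Going west by 166.283° from -95.680° passes through 180° before reaching +98.037°.

Yes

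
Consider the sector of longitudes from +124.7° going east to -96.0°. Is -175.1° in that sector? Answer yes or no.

Band width going east from +124.7° to -96.0°: ((-96.0 − 124.7) mod 360) = 139.3°.
Offset of -175.1° east of the west edge: ((-175.1 − 124.7) mod 360) = 60.2°.
60.2° ≤ 139.3° ⇒ inside.

Yes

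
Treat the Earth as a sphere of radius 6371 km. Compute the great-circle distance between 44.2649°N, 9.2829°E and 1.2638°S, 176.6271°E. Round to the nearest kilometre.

15073 km

Δλ = 176.6271 − 9.2829 = 167.3442°.
Δφ = -1.2638 − 44.2649 = -45.5287°.
a = sin²(Δφ/2) + cos φ₁ · cos φ₂ · sin²(Δλ/2) = 0.856973.
c = 2·atan2(√a, √(1−a)) = 2.36591 rad → d = 6371·c ≈ 15073.24 km.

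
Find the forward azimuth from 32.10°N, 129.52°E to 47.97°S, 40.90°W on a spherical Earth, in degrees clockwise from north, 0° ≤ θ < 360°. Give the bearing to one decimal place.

Δλ = -40.90 − 129.52 = -170.42°.
θ = atan2( sin Δλ · cos φ₂ , cos φ₁ · sin φ₂ − sin φ₁ · cos φ₂ · cos Δλ )
  = atan2(-0.11142, -0.27842) = -158.188° → normalised to [0°, 360°): 201.812°.

201.8°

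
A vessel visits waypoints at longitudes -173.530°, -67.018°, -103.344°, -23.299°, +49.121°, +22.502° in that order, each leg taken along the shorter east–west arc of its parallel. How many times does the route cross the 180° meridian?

Leg 1: -173.530° → -67.018°, shortest Δλ = 106.512° (east) — does not cross 180°.
Leg 2: -67.018° → -103.344°, shortest Δλ = -36.326° (west) — does not cross 180°.
Leg 3: -103.344° → -23.299°, shortest Δλ = 80.045° (east) — does not cross 180°.
Leg 4: -23.299° → +49.121°, shortest Δλ = 72.42° (east) — does not cross 180°.
Leg 5: +49.121° → +22.502°, shortest Δλ = -26.619° (west) — does not cross 180°.
Total crossings: 0.

0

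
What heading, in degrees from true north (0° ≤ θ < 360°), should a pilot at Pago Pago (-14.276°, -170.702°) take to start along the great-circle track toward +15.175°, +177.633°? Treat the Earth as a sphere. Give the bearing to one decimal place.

Δλ = 177.633 − -170.702 = 348.335°; wrapped into (−180°, 180°]: -11.665°.
θ = atan2( sin Δλ · cos φ₂ , cos φ₁ · sin φ₂ − sin φ₁ · cos φ₂ · cos Δλ )
  = atan2(-0.19514, 0.48676) = -21.845° → normalised to [0°, 360°): 338.155°.

338.2°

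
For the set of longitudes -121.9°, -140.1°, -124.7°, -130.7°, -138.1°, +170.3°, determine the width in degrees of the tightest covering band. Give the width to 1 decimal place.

Sort the longitudes: -140.1°, -138.1°, -130.7°, -124.7°, -121.9°, +170.3°.
Eastward gaps between consecutive values (wrapping around): 2.0°, 7.4°, 6.0°, 2.8°, 292.2°, 49.6°.
Largest gap = 292.2° ⇒ minimal covering band is its complement: 360° − 292.2° = 67.8°.
Band runs from +170.3° eastward to -121.9°, crossing the antimeridian.

67.8°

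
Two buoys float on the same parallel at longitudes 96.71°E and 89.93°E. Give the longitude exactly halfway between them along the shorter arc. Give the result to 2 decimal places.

93.32°E

Signed shortest Δλ from +96.71° to +89.93° is -6.78°.
Midpoint longitude = +96.71° + (-6.78°)/2 = +96.71° − 3.39° = +93.32°.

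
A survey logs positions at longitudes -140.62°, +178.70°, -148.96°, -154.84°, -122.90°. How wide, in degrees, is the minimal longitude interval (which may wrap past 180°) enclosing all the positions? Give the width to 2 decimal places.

58.40°

Sort the longitudes: -154.84°, -148.96°, -140.62°, -122.90°, +178.70°.
Eastward gaps between consecutive values (wrapping around): 5.88°, 8.34°, 17.72°, 301.60°, 26.46°.
Largest gap = 301.60° ⇒ minimal covering band is its complement: 360° − 301.60° = 58.40°.
Band runs from +178.70° eastward to -122.90°, crossing the antimeridian.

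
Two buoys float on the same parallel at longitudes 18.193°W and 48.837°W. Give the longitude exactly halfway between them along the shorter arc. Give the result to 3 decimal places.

33.515°W

Signed shortest Δλ from -18.193° to -48.837° is -30.644°.
Midpoint longitude = -18.193° + (-30.644°)/2 = -18.193° − 15.322° = -33.515°.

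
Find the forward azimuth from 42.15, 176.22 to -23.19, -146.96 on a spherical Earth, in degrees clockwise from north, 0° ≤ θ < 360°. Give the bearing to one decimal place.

145.0°

Δλ = -146.96 − 176.22 = -323.18°; wrapped into (−180°, 180°]: 36.82°.
θ = atan2( sin Δλ · cos φ₂ , cos φ₁ · sin φ₂ − sin φ₁ · cos φ₂ · cos Δλ )
  = atan2(0.55088, -0.78575) = 144.966° → normalised to [0°, 360°): 144.966°.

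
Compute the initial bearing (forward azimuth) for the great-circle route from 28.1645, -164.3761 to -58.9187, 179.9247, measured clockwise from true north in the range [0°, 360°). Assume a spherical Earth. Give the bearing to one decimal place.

188.0°

Δλ = 179.9247 − -164.3761 = 344.3008°; wrapped into (−180°, 180°]: -15.6992°.
θ = atan2( sin Δλ · cos φ₂ , cos φ₁ · sin φ₂ − sin φ₁ · cos φ₂ · cos Δλ )
  = atan2(-0.13969, -0.98961) = -171.965° → normalised to [0°, 360°): 188.035°.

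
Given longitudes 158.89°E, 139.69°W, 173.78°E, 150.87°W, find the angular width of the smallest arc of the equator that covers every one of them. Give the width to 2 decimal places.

Sort the longitudes: -150.87°, -139.69°, +158.89°, +173.78°.
Eastward gaps between consecutive values (wrapping around): 11.18°, 298.58°, 14.89°, 35.35°.
Largest gap = 298.58° ⇒ minimal covering band is its complement: 360° − 298.58° = 61.42°.
Band runs from +158.89° eastward to -139.69°, crossing the antimeridian.

61.42°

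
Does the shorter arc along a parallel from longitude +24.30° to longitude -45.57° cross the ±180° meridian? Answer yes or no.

No

Signed shortest Δλ = ((-45.57 − 24.30 + 180) mod 360) − 180 = -69.87°.
Going west by 69.87° from +24.30° reaches -45.57° without touching 180°.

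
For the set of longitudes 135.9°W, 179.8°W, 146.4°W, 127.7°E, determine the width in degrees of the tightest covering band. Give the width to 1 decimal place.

Sort the longitudes: -179.8°, -146.4°, -135.9°, +127.7°.
Eastward gaps between consecutive values (wrapping around): 33.4°, 10.5°, 263.6°, 52.5°.
Largest gap = 263.6° ⇒ minimal covering band is its complement: 360° − 263.6° = 96.4°.
Band runs from +127.7° eastward to -135.9°, crossing the antimeridian.

96.4°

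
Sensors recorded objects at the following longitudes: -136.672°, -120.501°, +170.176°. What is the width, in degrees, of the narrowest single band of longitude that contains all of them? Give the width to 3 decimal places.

69.323°

Sort the longitudes: -136.672°, -120.501°, +170.176°.
Eastward gaps between consecutive values (wrapping around): 16.171°, 290.677°, 53.152°.
Largest gap = 290.677° ⇒ minimal covering band is its complement: 360° − 290.677° = 69.323°.
Band runs from +170.176° eastward to -120.501°, crossing the antimeridian.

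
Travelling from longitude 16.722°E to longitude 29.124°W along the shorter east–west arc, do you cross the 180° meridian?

No

Signed shortest Δλ = ((-29.124 − 16.722 + 180) mod 360) − 180 = -45.846°.
Going west by 45.846° from +16.722° reaches -29.124° without touching 180°.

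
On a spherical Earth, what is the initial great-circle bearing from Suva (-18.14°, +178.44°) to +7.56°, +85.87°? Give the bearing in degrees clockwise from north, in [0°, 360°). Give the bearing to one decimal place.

276.4°

Δλ = 85.87 − 178.44 = -92.57°.
θ = atan2( sin Δλ · cos φ₂ , cos φ₁ · sin φ₂ − sin φ₁ · cos φ₂ · cos Δλ )
  = atan2(-0.99031, 0.11119) = -83.594° → normalised to [0°, 360°): 276.406°.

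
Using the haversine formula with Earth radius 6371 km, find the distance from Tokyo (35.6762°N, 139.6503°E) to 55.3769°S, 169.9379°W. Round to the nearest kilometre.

Δλ = -169.9379 − 139.6503 = -309.5882°; wrapped into (−180°, 180°]: 50.4118°.
Δφ = -55.3769 − 35.6762 = -91.0531°.
a = sin²(Δφ/2) + cos φ₁ · cos φ₂ · sin²(Δλ/2) = 0.592898.
c = 2·atan2(√a, √(1−a)) = 1.75768 rad → d = 6371·c ≈ 11198.17 km.

11198 km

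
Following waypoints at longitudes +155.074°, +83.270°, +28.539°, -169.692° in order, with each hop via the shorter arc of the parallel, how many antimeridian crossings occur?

1

Leg 1: +155.074° → +83.270°, shortest Δλ = -71.804° (west) — does not cross 180°.
Leg 2: +83.270° → +28.539°, shortest Δλ = -54.731° (west) — does not cross 180°.
Leg 3: +28.539° → -169.692°, shortest Δλ = 161.769° (east) — crosses 180°.
Total crossings: 1.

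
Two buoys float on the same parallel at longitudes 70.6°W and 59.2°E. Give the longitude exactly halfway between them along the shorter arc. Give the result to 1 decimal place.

Signed shortest Δλ from -70.6° to +59.2° is +129.8°.
Midpoint longitude = -70.6° + (+129.8°)/2 = -70.6° + 64.9° = -5.7°.

5.7°W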